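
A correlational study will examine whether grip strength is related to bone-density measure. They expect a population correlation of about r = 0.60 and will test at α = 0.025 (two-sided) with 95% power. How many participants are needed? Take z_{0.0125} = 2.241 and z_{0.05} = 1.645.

n = 35

Fisher's z: C = ½·ln((1+r)/(1−r)) = ½·ln(4.0000) = 0.6931.
n = ((z_{α/2} + z_β)/C)² + 3.
(2.241 + 1.645) / 0.6931 = 3.886 / 0.6931 = 5.607.
n = 5.607² + 3 = 31.44 + 3 = 34.4.
Round up.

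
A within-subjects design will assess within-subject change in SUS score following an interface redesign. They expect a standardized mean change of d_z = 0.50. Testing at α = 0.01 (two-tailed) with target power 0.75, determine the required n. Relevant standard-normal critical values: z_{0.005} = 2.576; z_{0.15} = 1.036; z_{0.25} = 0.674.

n = 43 pairs

For a paired (one-sample on differences) test: n = ((z_{α/2} + z_β) / d)².
z_{α/2} + z_β = 2.576 + 0.674 = 3.250.
n = (3.250 / 0.50)² = 6.500² = 42.25.
Round up.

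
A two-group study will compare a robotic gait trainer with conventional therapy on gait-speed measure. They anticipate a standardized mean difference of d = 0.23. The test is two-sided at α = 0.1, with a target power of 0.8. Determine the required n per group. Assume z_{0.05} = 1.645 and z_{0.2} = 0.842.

n = 234 per group

For two independent groups with equal n: n = 2·((z_{α/2} + z_β) / d)².
z_{α/2} + z_β = 1.645 + 0.842 = 2.487.
n = 2 × (2.487 / 0.23)² = 2 × 10.813² = 2 × 116.92 = 233.8.
Round up to the next whole participant.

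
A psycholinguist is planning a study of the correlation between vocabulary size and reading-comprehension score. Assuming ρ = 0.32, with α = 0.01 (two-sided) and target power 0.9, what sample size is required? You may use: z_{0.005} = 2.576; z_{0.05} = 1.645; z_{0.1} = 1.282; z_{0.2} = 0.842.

n = 139

Fisher's z: C = ½·ln((1+r)/(1−r)) = ½·ln(1.9412) = 0.3316.
n = ((z_{α/2} + z_β)/C)² + 3.
(2.576 + 1.282) / 0.3316 = 3.858 / 0.3316 = 11.634.
n = 11.634² + 3 = 135.36 + 3 = 138.4.
Round up.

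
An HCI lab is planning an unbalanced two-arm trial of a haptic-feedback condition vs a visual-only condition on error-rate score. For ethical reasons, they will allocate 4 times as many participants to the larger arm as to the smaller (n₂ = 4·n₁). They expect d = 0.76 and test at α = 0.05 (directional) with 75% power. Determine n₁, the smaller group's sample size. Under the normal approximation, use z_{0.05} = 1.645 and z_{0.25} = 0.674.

With allocation ratio k = n₂/n₁ = 4, Var(x̄₁−x̄₂) = σ²(1/n₁ + 1/(k·n₁)) = σ²·(k+1)/(k·n₁).
So n₁ = (1 + 1/k)·((z_{α} + z_β)/d)² = 1.250 × (2.319/0.76)².
n₁ = 1.250 × 9.31 = 11.6.
Round up: n₁ = 12, giving n₂ = 4 × 12 = 48.

n₁ = 12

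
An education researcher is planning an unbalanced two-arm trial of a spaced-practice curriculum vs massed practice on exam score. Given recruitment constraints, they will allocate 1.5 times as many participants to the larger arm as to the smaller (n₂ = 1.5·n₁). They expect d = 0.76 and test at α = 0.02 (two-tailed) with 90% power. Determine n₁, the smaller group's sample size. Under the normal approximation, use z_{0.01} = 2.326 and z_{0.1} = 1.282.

With allocation ratio k = n₂/n₁ = 1.5, Var(x̄₁−x̄₂) = σ²(1/n₁ + 1/(k·n₁)) = σ²·(k+1)/(k·n₁).
So n₁ = (1 + 1/k)·((z_{α/2} + z_β)/d)² = 1.667 × (3.608/0.76)².
n₁ = 1.667 × 22.54 = 37.6.
Round up: n₁ = 38, giving n₂ = 1.5 × 38 = 57.

n₁ = 38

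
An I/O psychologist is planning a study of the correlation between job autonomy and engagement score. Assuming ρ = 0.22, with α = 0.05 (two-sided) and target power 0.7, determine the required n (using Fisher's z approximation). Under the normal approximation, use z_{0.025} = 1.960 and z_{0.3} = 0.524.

n = 127

Fisher's z: C = ½·ln((1+r)/(1−r)) = ½·ln(1.5641) = 0.2237.
n = ((z_{α/2} + z_β)/C)² + 3.
(1.960 + 0.524) / 0.2237 = 2.484 / 0.2237 = 11.104.
n = 11.104² + 3 = 123.30 + 3 = 126.3.
Round up.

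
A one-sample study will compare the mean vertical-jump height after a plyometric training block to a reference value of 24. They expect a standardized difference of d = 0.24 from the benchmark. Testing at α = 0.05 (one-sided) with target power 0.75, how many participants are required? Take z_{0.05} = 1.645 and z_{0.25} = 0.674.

For a one-sample test: n = ((z_{α} + z_β) / d)².
z_{α} + z_β = 1.645 + 0.674 = 2.319.
n = (2.319 / 0.24)² = 9.662² = 93.36.
Round up.

n = 94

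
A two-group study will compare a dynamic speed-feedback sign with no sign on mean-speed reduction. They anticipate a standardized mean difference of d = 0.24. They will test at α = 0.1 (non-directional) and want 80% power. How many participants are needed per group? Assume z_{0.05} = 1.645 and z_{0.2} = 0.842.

n = 215 per group

For two independent groups with equal n: n = 2·((z_{α/2} + z_β) / d)².
z_{α/2} + z_β = 1.645 + 0.842 = 2.487.
n = 2 × (2.487 / 0.24)² = 2 × 10.363² = 2 × 107.38 = 214.8.
Round up to the next whole participant.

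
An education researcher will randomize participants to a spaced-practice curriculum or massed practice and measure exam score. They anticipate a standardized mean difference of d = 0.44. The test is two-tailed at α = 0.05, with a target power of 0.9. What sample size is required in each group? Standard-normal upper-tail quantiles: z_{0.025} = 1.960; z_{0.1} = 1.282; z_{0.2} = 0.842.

n = 109 per group

For two independent groups with equal n: n = 2·((z_{α/2} + z_β) / d)².
z_{α/2} + z_β = 1.960 + 1.282 = 3.242.
n = 2 × (3.242 / 0.44)² = 2 × 7.368² = 2 × 54.29 = 108.6.
Round up to the next whole participant.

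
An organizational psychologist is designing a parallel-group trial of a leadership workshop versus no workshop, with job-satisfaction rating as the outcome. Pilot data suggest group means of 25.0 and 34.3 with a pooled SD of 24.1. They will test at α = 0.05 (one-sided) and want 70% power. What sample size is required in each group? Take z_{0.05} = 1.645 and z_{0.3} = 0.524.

n = 64 per group

Cohen's d = |M₁ − M₂| / SD_pooled = |25.0 − 34.3| / 24.1 = 9.3 / 24.1 = 0.386.
For two independent groups with equal n: n = 2·((z_{α} + z_β) / d)².
z_{α} + z_β = 1.645 + 0.524 = 2.169.
n = 2 × (2.169 / 0.386)² = 2 × 5.619² = 2 × 31.58 = 63.2.
Round up to the next whole participant.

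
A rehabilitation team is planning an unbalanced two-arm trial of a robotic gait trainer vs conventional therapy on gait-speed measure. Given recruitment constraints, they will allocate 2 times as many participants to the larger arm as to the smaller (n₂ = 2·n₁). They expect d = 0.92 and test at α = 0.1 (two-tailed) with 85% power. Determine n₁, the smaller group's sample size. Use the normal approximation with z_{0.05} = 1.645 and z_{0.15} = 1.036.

With allocation ratio k = n₂/n₁ = 2, Var(x̄₁−x̄₂) = σ²(1/n₁ + 1/(k·n₁)) = σ²·(k+1)/(k·n₁).
So n₁ = (1 + 1/k)·((z_{α/2} + z_β)/d)² = 1.500 × (2.681/0.92)².
n₁ = 1.500 × 8.49 = 12.7.
Round up: n₁ = 13, giving n₂ = 2 × 13 = 26.

n₁ = 13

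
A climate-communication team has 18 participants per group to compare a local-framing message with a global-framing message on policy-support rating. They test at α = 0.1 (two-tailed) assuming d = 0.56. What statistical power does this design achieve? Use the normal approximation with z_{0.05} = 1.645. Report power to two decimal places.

For two equal groups, power = Φ(d·√(n/2) − z_{α/2}).
d·√(n/2) = 0.56 × √(18/2) = 0.56 × 3.000 = 1.680.
z_β = 1.680 − 1.645 = 0.035.
Power = Φ(0.035) = 0.514.

power ≈ 0.51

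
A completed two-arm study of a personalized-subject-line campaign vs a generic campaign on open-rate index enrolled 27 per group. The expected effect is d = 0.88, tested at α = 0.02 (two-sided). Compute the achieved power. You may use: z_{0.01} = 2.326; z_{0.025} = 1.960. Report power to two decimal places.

power ≈ 0.82

For two equal groups, power = Φ(d·√(n/2) − z_{α/2}).
d·√(n/2) = 0.88 × √(27/2) = 0.88 × 3.674 = 3.233.
z_β = 3.233 − 2.326 = 0.907.
Power = Φ(0.907) = 0.818.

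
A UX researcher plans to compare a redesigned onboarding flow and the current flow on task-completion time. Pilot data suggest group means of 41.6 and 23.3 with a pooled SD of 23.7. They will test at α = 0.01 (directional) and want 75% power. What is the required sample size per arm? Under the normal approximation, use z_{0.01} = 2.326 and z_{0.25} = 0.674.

n = 31 per group

Cohen's d = |M₁ − M₂| / SD_pooled = |41.6 − 23.3| / 23.7 = 18.3 / 23.7 = 0.772.
For two independent groups with equal n: n = 2·((z_{α} + z_β) / d)².
z_{α} + z_β = 2.326 + 0.674 = 3.000.
n = 2 × (3.000 / 0.772)² = 2 × 3.886² = 2 × 15.10 = 30.2.
Round up to the next whole participant.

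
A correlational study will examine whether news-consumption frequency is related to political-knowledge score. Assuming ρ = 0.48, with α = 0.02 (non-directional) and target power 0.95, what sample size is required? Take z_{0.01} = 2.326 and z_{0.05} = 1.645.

n = 61

Fisher's z: C = ½·ln((1+r)/(1−r)) = ½·ln(2.8462) = 0.5230.
n = ((z_{α/2} + z_β)/C)² + 3.
(2.326 + 1.645) / 0.5230 = 3.971 / 0.5230 = 7.593.
n = 7.593² + 3 = 57.65 + 3 = 60.6.
Round up.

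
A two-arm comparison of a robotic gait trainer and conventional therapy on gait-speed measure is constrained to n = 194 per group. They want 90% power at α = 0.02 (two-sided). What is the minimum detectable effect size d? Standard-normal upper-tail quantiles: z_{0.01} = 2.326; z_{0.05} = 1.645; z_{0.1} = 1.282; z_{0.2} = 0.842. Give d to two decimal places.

d_min ≈ 0.37

For two independent groups of n = 194 each: d_min = (z_{α/2} + z_β)·√(2/n).
z-sum = 2.326 + 1.282 = 3.608.
d_min = 3.608 × √(2/194) = 3.608 × 0.1015 = 0.366.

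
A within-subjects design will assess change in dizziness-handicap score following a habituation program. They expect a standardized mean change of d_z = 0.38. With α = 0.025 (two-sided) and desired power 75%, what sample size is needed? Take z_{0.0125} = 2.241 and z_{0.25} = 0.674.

For a paired (one-sample on differences) test: n = ((z_{α/2} + z_β) / d)².
z_{α/2} + z_β = 2.241 + 0.674 = 2.915.
n = (2.915 / 0.38)² = 7.671² = 58.85.
Round up.

n = 59 pairs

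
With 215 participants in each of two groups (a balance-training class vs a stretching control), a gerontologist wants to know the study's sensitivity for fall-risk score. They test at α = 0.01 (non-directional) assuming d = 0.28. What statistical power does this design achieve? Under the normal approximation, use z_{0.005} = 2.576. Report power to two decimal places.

For two equal groups, power = Φ(d·√(n/2) − z_{α/2}).
d·√(n/2) = 0.28 × √(215/2) = 0.28 × 10.368 = 2.903.
z_β = 2.903 − 2.576 = 0.327.
Power = Φ(0.327) = 0.628.

power ≈ 0.63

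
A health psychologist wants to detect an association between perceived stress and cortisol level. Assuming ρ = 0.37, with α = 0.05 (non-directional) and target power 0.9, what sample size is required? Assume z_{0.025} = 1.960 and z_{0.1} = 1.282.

n = 73

Fisher's z: C = ½·ln((1+r)/(1−r)) = ½·ln(2.1746) = 0.3884.
n = ((z_{α/2} + z_β)/C)² + 3.
(1.960 + 1.282) / 0.3884 = 3.242 / 0.3884 = 8.347.
n = 8.347² + 3 = 69.67 + 3 = 72.7.
Round up.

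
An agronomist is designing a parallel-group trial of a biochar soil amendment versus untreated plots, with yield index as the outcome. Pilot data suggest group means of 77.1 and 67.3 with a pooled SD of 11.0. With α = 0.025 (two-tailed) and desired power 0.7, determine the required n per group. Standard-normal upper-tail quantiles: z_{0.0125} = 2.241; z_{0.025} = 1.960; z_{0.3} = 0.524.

n = 20 per group

Cohen's d = |M₁ − M₂| / SD_pooled = |77.1 − 67.3| / 11.0 = 9.8 / 11.0 = 0.891.
For two independent groups with equal n: n = 2·((z_{α/2} + z_β) / d)².
z_{α/2} + z_β = 2.241 + 0.524 = 2.765.
n = 2 × (2.765 / 0.891)² = 2 × 3.103² = 2 × 9.63 = 19.3.
Round up to the next whole participant.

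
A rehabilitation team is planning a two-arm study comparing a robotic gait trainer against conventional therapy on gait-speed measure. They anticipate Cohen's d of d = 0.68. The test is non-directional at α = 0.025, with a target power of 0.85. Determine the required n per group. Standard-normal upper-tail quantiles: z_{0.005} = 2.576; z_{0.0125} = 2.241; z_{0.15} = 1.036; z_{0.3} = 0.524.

n = 47 per group

For two independent groups with equal n: n = 2·((z_{α/2} + z_β) / d)².
z_{α/2} + z_β = 2.241 + 1.036 = 3.277.
n = 2 × (3.277 / 0.68)² = 2 × 4.819² = 2 × 23.22 = 46.4.
Round up to the next whole participant.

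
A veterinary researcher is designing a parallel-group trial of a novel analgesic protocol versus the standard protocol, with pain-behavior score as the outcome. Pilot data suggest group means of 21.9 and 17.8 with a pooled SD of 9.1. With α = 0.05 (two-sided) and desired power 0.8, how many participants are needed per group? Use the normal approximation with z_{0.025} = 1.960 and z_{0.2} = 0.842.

Cohen's d = |M₁ − M₂| / SD_pooled = |21.9 − 17.8| / 9.1 = 4.1 / 9.1 = 0.451.
For two independent groups with equal n: n = 2·((z_{α/2} + z_β) / d)².
z_{α/2} + z_β = 1.960 + 0.842 = 2.802.
n = 2 × (2.802 / 0.451)² = 2 × 6.213² = 2 × 38.60 = 77.2.
Round up to the next whole participant.

n = 78 per group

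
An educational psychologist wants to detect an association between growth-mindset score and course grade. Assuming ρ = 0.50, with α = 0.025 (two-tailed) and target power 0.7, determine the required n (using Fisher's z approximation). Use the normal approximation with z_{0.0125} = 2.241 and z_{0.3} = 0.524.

Fisher's z: C = ½·ln((1+r)/(1−r)) = ½·ln(3.0000) = 0.5493.
n = ((z_{α/2} + z_β)/C)² + 3.
(2.241 + 0.524) / 0.5493 = 2.765 / 0.5493 = 5.034.
n = 5.034² + 3 = 25.34 + 3 = 28.3.
Round up.

n = 29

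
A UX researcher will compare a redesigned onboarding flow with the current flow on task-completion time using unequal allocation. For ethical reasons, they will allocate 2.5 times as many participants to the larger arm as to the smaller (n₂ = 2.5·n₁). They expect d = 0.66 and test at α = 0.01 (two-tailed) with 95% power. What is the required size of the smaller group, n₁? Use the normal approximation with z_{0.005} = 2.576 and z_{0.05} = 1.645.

With allocation ratio k = n₂/n₁ = 2.5, Var(x̄₁−x̄₂) = σ²(1/n₁ + 1/(k·n₁)) = σ²·(k+1)/(k·n₁).
So n₁ = (1 + 1/k)·((z_{α/2} + z_β)/d)² = 1.400 × (4.221/0.66)².
n₁ = 1.400 × 40.90 = 57.3.
Round up: n₁ = 58, giving n₂ = 2.5 × 58 = 145.

n₁ = 58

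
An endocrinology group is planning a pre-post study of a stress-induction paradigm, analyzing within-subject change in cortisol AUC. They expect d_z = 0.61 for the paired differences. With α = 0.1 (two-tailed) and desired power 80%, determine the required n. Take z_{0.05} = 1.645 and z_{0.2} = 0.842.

For a paired (one-sample on differences) test: n = ((z_{α/2} + z_β) / d)².
z_{α/2} + z_β = 1.645 + 0.842 = 2.487.
n = (2.487 / 0.61)² = 4.077² = 16.62.
Round up.

n = 17 pairs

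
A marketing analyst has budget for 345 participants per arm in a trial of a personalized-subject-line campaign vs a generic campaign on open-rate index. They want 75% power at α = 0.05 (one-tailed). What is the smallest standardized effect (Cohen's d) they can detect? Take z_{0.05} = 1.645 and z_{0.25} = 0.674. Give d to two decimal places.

d_min ≈ 0.18

For two independent groups of n = 345 each: d_min = (z_{α} + z_β)·√(2/n).
z-sum = 1.645 + 0.674 = 2.319.
d_min = 2.319 × √(2/345) = 2.319 × 0.0761 = 0.177.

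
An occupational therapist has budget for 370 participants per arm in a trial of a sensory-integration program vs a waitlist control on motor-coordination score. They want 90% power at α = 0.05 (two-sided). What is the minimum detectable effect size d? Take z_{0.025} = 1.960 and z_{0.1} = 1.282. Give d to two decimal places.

For two independent groups of n = 370 each: d_min = (z_{α/2} + z_β)·√(2/n).
z-sum = 1.960 + 1.282 = 3.242.
d_min = 3.242 × √(2/370) = 3.242 × 0.0735 = 0.238.

d_min ≈ 0.24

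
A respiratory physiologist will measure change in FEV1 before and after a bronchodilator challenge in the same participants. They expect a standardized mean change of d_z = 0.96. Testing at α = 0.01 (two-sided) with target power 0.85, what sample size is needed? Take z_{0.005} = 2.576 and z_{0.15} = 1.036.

For a paired (one-sample on differences) test: n = ((z_{α/2} + z_β) / d)².
z_{α/2} + z_β = 2.576 + 1.036 = 3.612.
n = (3.612 / 0.96)² = 3.763² = 14.16.
Round up.

n = 15 pairs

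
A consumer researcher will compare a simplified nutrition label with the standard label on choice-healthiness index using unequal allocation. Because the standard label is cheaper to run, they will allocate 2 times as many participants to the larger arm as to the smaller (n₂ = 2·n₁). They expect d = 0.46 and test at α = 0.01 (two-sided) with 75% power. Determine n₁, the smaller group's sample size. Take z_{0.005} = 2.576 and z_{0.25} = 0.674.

With allocation ratio k = n₂/n₁ = 2, Var(x̄₁−x̄₂) = σ²(1/n₁ + 1/(k·n₁)) = σ²·(k+1)/(k·n₁).
So n₁ = (1 + 1/k)·((z_{α/2} + z_β)/d)² = 1.500 × (3.250/0.46)².
n₁ = 1.500 × 49.92 = 74.9.
Round up: n₁ = 75, giving n₂ = 2 × 75 = 150.

n₁ = 75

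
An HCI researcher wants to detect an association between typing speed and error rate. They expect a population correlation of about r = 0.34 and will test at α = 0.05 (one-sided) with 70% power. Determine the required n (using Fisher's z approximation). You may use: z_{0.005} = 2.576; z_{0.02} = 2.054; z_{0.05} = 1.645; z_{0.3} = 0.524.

Fisher's z: C = ½·ln((1+r)/(1−r)) = ½·ln(2.0303) = 0.3541.
n = ((z_{α} + z_β)/C)² + 3.
(1.645 + 0.524) / 0.3541 = 2.169 / 0.3541 = 6.125.
n = 6.125² + 3 = 37.52 + 3 = 40.5.
Round up.

n = 41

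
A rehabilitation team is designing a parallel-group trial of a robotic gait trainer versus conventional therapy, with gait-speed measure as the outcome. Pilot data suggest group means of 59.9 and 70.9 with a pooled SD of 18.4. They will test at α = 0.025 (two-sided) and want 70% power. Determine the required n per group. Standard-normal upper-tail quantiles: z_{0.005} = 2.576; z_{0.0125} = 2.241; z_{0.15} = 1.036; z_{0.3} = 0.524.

n = 43 per group

Cohen's d = |M₁ − M₂| / SD_pooled = |59.9 − 70.9| / 18.4 = 11.0 / 18.4 = 0.598.
For two independent groups with equal n: n = 2·((z_{α/2} + z_β) / d)².
z_{α/2} + z_β = 2.241 + 0.524 = 2.765.
n = 2 × (2.765 / 0.598)² = 2 × 4.624² = 2 × 21.38 = 42.8.
Round up to the next whole participant.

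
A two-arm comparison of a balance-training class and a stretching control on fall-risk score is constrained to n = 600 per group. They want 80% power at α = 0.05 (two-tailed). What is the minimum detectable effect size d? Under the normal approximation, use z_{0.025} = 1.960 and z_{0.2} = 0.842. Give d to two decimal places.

For two independent groups of n = 600 each: d_min = (z_{α/2} + z_β)·√(2/n).
z-sum = 1.960 + 0.842 = 2.802.
d_min = 2.802 × √(2/600) = 2.802 × 0.0577 = 0.162.

d_min ≈ 0.16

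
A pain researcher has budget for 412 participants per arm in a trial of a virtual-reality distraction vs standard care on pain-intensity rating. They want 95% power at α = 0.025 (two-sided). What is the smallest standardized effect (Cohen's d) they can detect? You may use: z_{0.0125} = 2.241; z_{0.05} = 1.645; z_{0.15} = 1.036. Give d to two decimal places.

For two independent groups of n = 412 each: d_min = (z_{α/2} + z_β)·√(2/n).
z-sum = 2.241 + 1.645 = 3.886.
d_min = 3.886 × √(2/412) = 3.886 × 0.0697 = 0.271.

d_min ≈ 0.27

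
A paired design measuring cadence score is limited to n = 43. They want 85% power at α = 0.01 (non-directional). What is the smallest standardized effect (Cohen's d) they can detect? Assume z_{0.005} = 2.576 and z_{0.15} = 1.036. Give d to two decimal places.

d_min ≈ 0.55

For a single sample (or paired design) of n = 43: d_min = (z_{α/2} + z_β)/√n.
z-sum = 2.576 + 1.036 = 3.612.
d_min = 3.612 / √43 = 3.612 / 6.557 = 0.551.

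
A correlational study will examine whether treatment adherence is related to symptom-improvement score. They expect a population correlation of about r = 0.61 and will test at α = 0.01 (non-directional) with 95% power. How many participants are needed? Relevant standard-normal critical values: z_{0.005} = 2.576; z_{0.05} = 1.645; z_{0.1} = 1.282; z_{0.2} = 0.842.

Fisher's z: C = ½·ln((1+r)/(1−r)) = ½·ln(4.1282) = 0.7089.
n = ((z_{α/2} + z_β)/C)² + 3.
(2.576 + 1.645) / 0.7089 = 4.221 / 0.7089 = 5.954.
n = 5.954² + 3 = 35.45 + 3 = 38.5.
Round up.

n = 39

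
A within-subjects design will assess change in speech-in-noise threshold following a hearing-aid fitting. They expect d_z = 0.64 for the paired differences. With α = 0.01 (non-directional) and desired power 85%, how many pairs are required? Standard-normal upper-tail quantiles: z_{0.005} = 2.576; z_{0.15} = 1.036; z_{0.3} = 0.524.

For a paired (one-sample on differences) test: n = ((z_{α/2} + z_β) / d)².
z_{α/2} + z_β = 2.576 + 1.036 = 3.612.
n = (3.612 / 0.64)² = 5.644² = 31.85.
Round up.

n = 32 pairs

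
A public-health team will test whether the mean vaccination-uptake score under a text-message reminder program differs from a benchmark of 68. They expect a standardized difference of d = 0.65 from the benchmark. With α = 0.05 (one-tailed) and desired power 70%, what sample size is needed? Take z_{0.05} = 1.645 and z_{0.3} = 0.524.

For a one-sample test: n = ((z_{α} + z_β) / d)².
z_{α} + z_β = 1.645 + 0.524 = 2.169.
n = (2.169 / 0.65)² = 3.337² = 11.14.
Round up.

n = 12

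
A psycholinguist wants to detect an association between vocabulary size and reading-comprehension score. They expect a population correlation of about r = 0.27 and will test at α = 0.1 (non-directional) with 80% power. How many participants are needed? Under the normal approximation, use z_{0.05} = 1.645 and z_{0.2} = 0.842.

Fisher's z: C = ½·ln((1+r)/(1−r)) = ½·ln(1.7397) = 0.2769.
n = ((z_{α/2} + z_β)/C)² + 3.
(1.645 + 0.842) / 0.2769 = 2.487 / 0.2769 = 8.982.
n = 8.982² + 3 = 80.67 + 3 = 83.7.
Round up.

n = 84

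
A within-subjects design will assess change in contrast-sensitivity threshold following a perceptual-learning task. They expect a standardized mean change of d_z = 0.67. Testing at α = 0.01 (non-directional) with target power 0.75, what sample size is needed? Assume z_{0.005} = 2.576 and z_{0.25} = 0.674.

n = 24 pairs

For a paired (one-sample on differences) test: n = ((z_{α/2} + z_β) / d)².
z_{α/2} + z_β = 2.576 + 0.674 = 3.250.
n = (3.250 / 0.67)² = 4.851² = 23.53.
Round up.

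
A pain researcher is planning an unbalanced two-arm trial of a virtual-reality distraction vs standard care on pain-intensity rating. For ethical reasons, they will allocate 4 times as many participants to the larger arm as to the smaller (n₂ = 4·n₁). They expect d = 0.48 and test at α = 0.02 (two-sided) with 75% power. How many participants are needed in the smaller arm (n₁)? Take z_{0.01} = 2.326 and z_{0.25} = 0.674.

With allocation ratio k = n₂/n₁ = 4, Var(x̄₁−x̄₂) = σ²(1/n₁ + 1/(k·n₁)) = σ²·(k+1)/(k·n₁).
So n₁ = (1 + 1/k)·((z_{α/2} + z_β)/d)² = 1.250 × (3.000/0.48)².
n₁ = 1.250 × 39.06 = 48.8.
Round up: n₁ = 49, giving n₂ = 4 × 49 = 196.

n₁ = 49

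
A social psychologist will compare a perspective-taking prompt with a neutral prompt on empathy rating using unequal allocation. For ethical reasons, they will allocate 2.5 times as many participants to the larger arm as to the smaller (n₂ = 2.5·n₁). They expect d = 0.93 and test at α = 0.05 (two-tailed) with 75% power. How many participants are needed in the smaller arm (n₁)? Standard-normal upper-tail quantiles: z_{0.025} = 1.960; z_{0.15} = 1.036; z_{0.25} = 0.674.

With allocation ratio k = n₂/n₁ = 2.5, Var(x̄₁−x̄₂) = σ²(1/n₁ + 1/(k·n₁)) = σ²·(k+1)/(k·n₁).
So n₁ = (1 + 1/k)·((z_{α/2} + z_β)/d)² = 1.400 × (2.634/0.93)².
n₁ = 1.400 × 8.02 = 11.2.
Round up: n₁ = 12, giving n₂ = 2.5 × 12 = 30.

n₁ = 12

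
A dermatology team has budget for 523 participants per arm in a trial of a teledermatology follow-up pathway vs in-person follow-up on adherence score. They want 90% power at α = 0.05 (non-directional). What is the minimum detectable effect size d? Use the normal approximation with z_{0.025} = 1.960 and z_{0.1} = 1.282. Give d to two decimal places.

For two independent groups of n = 523 each: d_min = (z_{α/2} + z_β)·√(2/n).
z-sum = 1.960 + 1.282 = 3.242.
d_min = 3.242 × √(2/523) = 3.242 × 0.0618 = 0.200.

d_min ≈ 0.20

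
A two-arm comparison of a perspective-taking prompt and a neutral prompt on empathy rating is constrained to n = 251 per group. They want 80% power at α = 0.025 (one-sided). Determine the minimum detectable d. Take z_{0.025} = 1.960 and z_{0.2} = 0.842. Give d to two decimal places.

For two independent groups of n = 251 each: d_min = (z_{α} + z_β)·√(2/n).
z-sum = 1.960 + 0.842 = 2.802.
d_min = 2.802 × √(2/251) = 2.802 × 0.0893 = 0.250.

d_min ≈ 0.25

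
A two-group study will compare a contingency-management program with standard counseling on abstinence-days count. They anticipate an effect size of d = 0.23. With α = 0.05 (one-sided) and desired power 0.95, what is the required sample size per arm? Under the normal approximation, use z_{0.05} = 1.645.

For two independent groups with equal n: n = 2·((z_{α} + z_β) / d)².
z_{α} + z_β = 1.645 + 1.645 = 3.290.
n = 2 × (3.290 / 0.23)² = 2 × 14.304² = 2 × 204.61 = 409.2.
Round up to the next whole participant.

n = 410 per group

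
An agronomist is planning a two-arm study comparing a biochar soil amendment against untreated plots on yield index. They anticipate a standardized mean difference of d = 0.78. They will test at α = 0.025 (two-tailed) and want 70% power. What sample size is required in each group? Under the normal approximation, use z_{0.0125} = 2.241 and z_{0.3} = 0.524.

n = 26 per group

For two independent groups with equal n: n = 2·((z_{α/2} + z_β) / d)².
z_{α/2} + z_β = 2.241 + 0.524 = 2.765.
n = 2 × (2.765 / 0.78)² = 2 × 3.545² = 2 × 12.57 = 25.1.
Round up to the next whole participant.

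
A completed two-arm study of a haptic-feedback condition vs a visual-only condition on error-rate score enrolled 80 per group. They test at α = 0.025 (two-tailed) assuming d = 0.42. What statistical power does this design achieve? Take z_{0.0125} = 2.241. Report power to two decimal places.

For two equal groups, power = Φ(d·√(n/2) − z_{α/2}).
d·√(n/2) = 0.42 × √(80/2) = 0.42 × 6.325 = 2.656.
z_β = 2.656 − 2.241 = 0.415.
Power = Φ(0.415) = 0.661.

power ≈ 0.66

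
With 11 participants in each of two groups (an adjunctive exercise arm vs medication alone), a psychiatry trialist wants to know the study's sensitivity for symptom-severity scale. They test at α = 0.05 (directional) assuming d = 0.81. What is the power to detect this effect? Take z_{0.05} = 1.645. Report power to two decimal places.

power ≈ 0.60

For two equal groups, power = Φ(d·√(n/2) − z_{α}).
d·√(n/2) = 0.81 × √(11/2) = 0.81 × 2.345 = 1.900.
z_β = 1.900 − 1.645 = 0.255.
Power = Φ(0.255) = 0.600.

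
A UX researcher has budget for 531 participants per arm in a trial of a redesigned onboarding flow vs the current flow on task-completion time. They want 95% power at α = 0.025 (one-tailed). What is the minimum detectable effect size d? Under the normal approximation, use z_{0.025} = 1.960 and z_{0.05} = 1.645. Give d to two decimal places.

d_min ≈ 0.22

For two independent groups of n = 531 each: d_min = (z_{α} + z_β)·√(2/n).
z-sum = 1.960 + 1.645 = 3.605.
d_min = 3.605 × √(2/531) = 3.605 × 0.0614 = 0.221.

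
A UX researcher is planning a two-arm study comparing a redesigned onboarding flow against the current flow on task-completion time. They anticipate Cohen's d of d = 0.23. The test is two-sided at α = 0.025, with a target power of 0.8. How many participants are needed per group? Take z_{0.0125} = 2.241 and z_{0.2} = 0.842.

n = 360 per group

For two independent groups with equal n: n = 2·((z_{α/2} + z_β) / d)².
z_{α/2} + z_β = 2.241 + 0.842 = 3.083.
n = 2 × (3.083 / 0.23)² = 2 × 13.404² = 2 × 179.68 = 359.4.
Round up to the next whole participant.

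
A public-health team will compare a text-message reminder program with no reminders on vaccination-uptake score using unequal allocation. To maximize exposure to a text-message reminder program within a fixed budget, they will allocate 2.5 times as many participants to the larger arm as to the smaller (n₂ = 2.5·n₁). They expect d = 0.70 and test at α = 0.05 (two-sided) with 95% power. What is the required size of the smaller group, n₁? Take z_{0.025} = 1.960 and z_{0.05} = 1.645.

n₁ = 38

With allocation ratio k = n₂/n₁ = 2.5, Var(x̄₁−x̄₂) = σ²(1/n₁ + 1/(k·n₁)) = σ²·(k+1)/(k·n₁).
So n₁ = (1 + 1/k)·((z_{α/2} + z_β)/d)² = 1.400 × (3.605/0.70)².
n₁ = 1.400 × 26.52 = 37.1.
Round up: n₁ = 38, giving n₂ = 2.5 × 38 = 95.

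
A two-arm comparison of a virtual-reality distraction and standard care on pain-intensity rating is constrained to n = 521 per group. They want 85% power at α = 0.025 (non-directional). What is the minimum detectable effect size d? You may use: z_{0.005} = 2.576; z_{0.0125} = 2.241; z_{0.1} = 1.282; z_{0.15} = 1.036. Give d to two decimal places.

For two independent groups of n = 521 each: d_min = (z_{α/2} + z_β)·√(2/n).
z-sum = 2.241 + 1.036 = 3.277.
d_min = 3.277 × √(2/521) = 3.277 × 0.0620 = 0.203.

d_min ≈ 0.20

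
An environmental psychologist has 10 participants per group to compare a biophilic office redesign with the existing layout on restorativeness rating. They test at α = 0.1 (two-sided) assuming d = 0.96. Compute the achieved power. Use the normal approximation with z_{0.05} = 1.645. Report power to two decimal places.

power ≈ 0.69

For two equal groups, power = Φ(d·√(n/2) − z_{α/2}).
d·√(n/2) = 0.96 × √(10/2) = 0.96 × 2.236 = 2.147.
z_β = 2.147 − 1.645 = 0.502.
Power = Φ(0.502) = 0.692.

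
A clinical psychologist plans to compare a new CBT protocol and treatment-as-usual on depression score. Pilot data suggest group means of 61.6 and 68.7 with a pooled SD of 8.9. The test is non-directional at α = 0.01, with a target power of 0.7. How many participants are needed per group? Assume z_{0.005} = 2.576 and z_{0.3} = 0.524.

Cohen's d = |M₁ − M₂| / SD_pooled = |61.6 − 68.7| / 8.9 = 7.1 / 8.9 = 0.798.
For two independent groups with equal n: n = 2·((z_{α/2} + z_β) / d)².
z_{α/2} + z_β = 2.576 + 0.524 = 3.100.
n = 2 × (3.100 / 0.798)² = 2 × 3.885² = 2 × 15.09 = 30.2.
Round up to the next whole participant.

n = 31 per group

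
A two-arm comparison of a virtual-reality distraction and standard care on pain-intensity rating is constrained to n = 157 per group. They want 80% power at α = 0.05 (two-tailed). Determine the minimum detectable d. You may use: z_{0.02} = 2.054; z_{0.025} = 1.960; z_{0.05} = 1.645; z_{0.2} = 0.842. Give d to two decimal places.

d_min ≈ 0.32

For two independent groups of n = 157 each: d_min = (z_{α/2} + z_β)·√(2/n).
z-sum = 1.960 + 0.842 = 2.802.
d_min = 2.802 × √(2/157) = 2.802 × 0.1129 = 0.316.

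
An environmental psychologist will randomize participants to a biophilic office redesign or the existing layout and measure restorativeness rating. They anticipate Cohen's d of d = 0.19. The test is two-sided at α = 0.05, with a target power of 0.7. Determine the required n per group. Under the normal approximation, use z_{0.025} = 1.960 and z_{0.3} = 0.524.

n = 342 per group

For two independent groups with equal n: n = 2·((z_{α/2} + z_β) / d)².
z_{α/2} + z_β = 1.960 + 0.524 = 2.484.
n = 2 × (2.484 / 0.19)² = 2 × 13.074² = 2 × 170.92 = 341.8.
Round up to the next whole participant.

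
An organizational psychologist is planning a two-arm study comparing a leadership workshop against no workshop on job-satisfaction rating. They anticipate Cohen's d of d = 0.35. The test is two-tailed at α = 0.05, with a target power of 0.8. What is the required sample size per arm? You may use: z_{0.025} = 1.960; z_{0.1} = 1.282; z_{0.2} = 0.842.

n = 129 per group

For two independent groups with equal n: n = 2·((z_{α/2} + z_β) / d)².
z_{α/2} + z_β = 1.960 + 0.842 = 2.802.
n = 2 × (2.802 / 0.35)² = 2 × 8.006² = 2 × 64.09 = 128.2.
Round up to the next whole participant.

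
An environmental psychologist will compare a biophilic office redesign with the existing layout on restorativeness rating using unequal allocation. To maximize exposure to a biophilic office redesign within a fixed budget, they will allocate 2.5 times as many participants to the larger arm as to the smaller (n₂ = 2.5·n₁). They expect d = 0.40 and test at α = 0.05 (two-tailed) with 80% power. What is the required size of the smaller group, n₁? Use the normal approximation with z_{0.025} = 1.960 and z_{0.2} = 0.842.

n₁ = 69

With allocation ratio k = n₂/n₁ = 2.5, Var(x̄₁−x̄₂) = σ²(1/n₁ + 1/(k·n₁)) = σ²·(k+1)/(k·n₁).
So n₁ = (1 + 1/k)·((z_{α/2} + z_β)/d)² = 1.400 × (2.802/0.40)².
n₁ = 1.400 × 49.07 = 68.7.
Round up: n₁ = 69, giving n₂ = ⌈2.5 × 69⌉ = ⌈172.5⌉ = 173.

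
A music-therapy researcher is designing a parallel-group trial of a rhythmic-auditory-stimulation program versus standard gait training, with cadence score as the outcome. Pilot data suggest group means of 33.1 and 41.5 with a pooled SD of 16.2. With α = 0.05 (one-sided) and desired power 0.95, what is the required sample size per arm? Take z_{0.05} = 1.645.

n = 81 per group

Cohen's d = |M₁ − M₂| / SD_pooled = |33.1 − 41.5| / 16.2 = 8.4 / 16.2 = 0.519.
For two independent groups with equal n: n = 2·((z_{α} + z_β) / d)².
z_{α} + z_β = 1.645 + 1.645 = 3.290.
n = 2 × (3.290 / 0.519)² = 2 × 6.339² = 2 × 40.18 = 80.4.
Round up to the next whole participant.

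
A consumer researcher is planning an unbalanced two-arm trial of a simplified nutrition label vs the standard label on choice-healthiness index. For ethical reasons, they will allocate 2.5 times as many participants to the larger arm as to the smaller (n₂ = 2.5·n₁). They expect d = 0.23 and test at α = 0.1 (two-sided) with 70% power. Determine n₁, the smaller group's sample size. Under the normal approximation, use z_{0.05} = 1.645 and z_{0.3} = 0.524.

With allocation ratio k = n₂/n₁ = 2.5, Var(x̄₁−x̄₂) = σ²(1/n₁ + 1/(k·n₁)) = σ²·(k+1)/(k·n₁).
So n₁ = (1 + 1/k)·((z_{α/2} + z_β)/d)² = 1.400 × (2.169/0.23)².
n₁ = 1.400 × 88.93 = 124.5.
Round up: n₁ = 125, giving n₂ = ⌈2.5 × 125⌉ = ⌈312.5⌉ = 313.

n₁ = 125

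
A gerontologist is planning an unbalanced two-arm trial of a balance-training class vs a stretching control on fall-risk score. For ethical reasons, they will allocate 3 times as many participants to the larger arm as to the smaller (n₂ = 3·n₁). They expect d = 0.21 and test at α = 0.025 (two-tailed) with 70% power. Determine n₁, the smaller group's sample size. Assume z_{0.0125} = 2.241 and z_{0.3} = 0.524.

n₁ = 232

With allocation ratio k = n₂/n₁ = 3, Var(x̄₁−x̄₂) = σ²(1/n₁ + 1/(k·n₁)) = σ²·(k+1)/(k·n₁).
So n₁ = (1 + 1/k)·((z_{α/2} + z_β)/d)² = 1.333 × (2.765/0.21)².
n₁ = 1.333 × 173.36 = 231.1.
Round up: n₁ = 232, giving n₂ = 3 × 232 = 696.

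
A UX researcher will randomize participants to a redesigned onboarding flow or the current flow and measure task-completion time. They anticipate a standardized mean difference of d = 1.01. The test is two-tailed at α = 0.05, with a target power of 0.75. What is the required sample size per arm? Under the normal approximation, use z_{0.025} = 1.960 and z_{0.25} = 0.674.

n = 14 per group

For two independent groups with equal n: n = 2·((z_{α/2} + z_β) / d)².
z_{α/2} + z_β = 1.960 + 0.674 = 2.634.
n = 2 × (2.634 / 1.01)² = 2 × 2.608² = 2 × 6.80 = 13.6.
Round up to the next whole participant.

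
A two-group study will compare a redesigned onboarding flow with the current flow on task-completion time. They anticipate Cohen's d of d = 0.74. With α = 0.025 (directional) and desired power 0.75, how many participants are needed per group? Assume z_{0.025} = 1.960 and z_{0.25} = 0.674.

n = 26 per group

For two independent groups with equal n: n = 2·((z_{α} + z_β) / d)².
z_{α} + z_β = 1.960 + 0.674 = 2.634.
n = 2 × (2.634 / 0.74)² = 2 × 3.559² = 2 × 12.67 = 25.3.
Round up to the next whole participant.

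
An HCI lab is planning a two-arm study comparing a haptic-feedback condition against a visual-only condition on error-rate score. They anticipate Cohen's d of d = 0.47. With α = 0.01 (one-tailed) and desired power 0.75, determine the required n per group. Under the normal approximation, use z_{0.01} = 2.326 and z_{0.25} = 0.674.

n = 82 per group

For two independent groups with equal n: n = 2·((z_{α} + z_β) / d)².
z_{α} + z_β = 2.326 + 0.674 = 3.000.
n = 2 × (3.000 / 0.47)² = 2 × 6.383² = 2 × 40.74 = 81.5.
Round up to the next whole participant.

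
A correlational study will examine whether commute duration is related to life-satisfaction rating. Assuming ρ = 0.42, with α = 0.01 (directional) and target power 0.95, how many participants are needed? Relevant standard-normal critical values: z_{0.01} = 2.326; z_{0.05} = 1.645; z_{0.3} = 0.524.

Fisher's z: C = ½·ln((1+r)/(1−r)) = ½·ln(2.4483) = 0.4477.
n = ((z_{α} + z_β)/C)² + 3.
(2.326 + 1.645) / 0.4477 = 3.971 / 0.4477 = 8.870.
n = 8.870² + 3 = 78.67 + 3 = 81.7.
Round up.

n = 82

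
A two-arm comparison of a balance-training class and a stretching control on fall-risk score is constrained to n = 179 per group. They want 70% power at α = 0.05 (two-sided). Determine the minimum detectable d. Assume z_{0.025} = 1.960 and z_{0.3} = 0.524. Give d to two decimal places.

For two independent groups of n = 179 each: d_min = (z_{α/2} + z_β)·√(2/n).
z-sum = 1.960 + 0.524 = 2.484.
d_min = 2.484 × √(2/179) = 2.484 × 0.1057 = 0.263.

d_min ≈ 0.26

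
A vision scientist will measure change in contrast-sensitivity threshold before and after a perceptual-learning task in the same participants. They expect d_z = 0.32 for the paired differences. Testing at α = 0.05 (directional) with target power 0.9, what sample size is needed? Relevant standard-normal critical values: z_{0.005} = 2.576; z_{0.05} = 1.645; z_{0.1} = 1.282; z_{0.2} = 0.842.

n = 84 pairs

For a paired (one-sample on differences) test: n = ((z_{α} + z_β) / d)².
z_{α} + z_β = 1.645 + 1.282 = 2.927.
n = (2.927 / 0.32)² = 9.147² = 83.67.
Round up.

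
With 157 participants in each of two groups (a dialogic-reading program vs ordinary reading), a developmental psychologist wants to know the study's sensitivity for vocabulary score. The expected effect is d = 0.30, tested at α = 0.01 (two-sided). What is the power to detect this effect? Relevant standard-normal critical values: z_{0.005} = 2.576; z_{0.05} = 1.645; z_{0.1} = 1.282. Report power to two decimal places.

For two equal groups, power = Φ(d·√(n/2) − z_{α/2}).
d·√(n/2) = 0.30 × √(157/2) = 0.30 × 8.860 = 2.658.
z_β = 2.658 − 2.576 = 0.082.
Power = Φ(0.082) = 0.533.

power ≈ 0.53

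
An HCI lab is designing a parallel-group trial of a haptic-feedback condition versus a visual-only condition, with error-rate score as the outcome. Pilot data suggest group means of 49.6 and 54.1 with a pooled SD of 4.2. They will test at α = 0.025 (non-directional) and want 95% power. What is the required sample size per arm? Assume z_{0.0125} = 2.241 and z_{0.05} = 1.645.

Cohen's d = |M₁ − M₂| / SD_pooled = |49.6 − 54.1| / 4.2 = 4.5 / 4.2 = 1.071.
For two independent groups with equal n: n = 2·((z_{α/2} + z_β) / d)².
z_{α/2} + z_β = 2.241 + 1.645 = 3.886.
n = 2 × (3.886 / 1.071)² = 2 × 3.628² = 2 × 13.17 = 26.3.
Round up to the next whole participant.

n = 27 per group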